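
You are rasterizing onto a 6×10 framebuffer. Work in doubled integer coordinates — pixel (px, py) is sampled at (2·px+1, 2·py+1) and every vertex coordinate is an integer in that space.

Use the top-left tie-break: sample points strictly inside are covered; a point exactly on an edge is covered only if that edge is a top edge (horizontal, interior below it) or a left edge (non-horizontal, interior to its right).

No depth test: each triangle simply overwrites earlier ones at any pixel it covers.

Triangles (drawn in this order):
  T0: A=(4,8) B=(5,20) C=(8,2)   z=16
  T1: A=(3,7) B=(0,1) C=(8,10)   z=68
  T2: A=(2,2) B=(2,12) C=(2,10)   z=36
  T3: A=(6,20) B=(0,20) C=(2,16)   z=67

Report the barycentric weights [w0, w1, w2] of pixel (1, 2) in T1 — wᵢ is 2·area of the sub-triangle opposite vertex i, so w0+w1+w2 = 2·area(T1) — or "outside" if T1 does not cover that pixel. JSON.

T0:
  2·area = 54  (B↔C swapped to make it positive)
  edge (4, 8)→(8, 2): d=(4,-6) top-left  bias=+0
  edge (8, 2)→(5, 20): d=(-3,18) right/bottom  bias=-1
  edge (5, 20)→(4, 8): d=(-1,-12) top-left  bias=+0
    (3,2)@(7, 5): e=[6,9,39] → #
    (4,2)@(9, 5): e=[18,-27,63] → ·
    (2,3)@(5, 7): e=[2,39,13] → #
    (4,3)@(9, 7): e=[26,-33,61] → ·
    (2,4)@(5, 9): e=[10,33,11] → #
    (3,4)@(7, 9): e=[22,-3,35] → ·
    (2,5)@(5, 11): e=[18,27,9] → #
    (3,5)@(7, 11): e=[30,-9,33] → ·
    (2,6)@(5, 13): e=[26,21,7] → #
    (3,6)@(7, 13): e=[38,-15,31] → ·
    (2,7)@(5, 15): e=[34,15,5] → #
    (3,7)@(7, 15): e=[46,-21,29] → ·
  covered (9 px):
    · · · · · ·
    · · · · · ·
    · · · # · ·
    · · # # · ·
    · · # · · ·
    · · # · · ·
    · · # · · ·
    · · # · · ·
    · · # · · ·
    · · # · · ·
T1:
  2·area = 21
  edge (3, 7)→(0, 1): d=(-3,-6) top-left  bias=+0
  edge (0, 1)→(8, 10): d=(8,9) right/bottom  bias=-1
  edge (8, 10)→(3, 7): d=(-5,-3) top-left  bias=+0
    (0,1)@(1, 3): e=[0,7,14] → #  [on edge]
    (1,1)@(3, 3): e=[12,-11,20] → ·
    (0,2)@(1, 5): e=[-6,23,4] → ·
    (1,2)@(3, 5): e=[6,5,10] → #
    (2,2)@(5, 5): e=[18,-13,16] → ·
    (1,3)@(3, 7): e=[0,21,0] → #  [on edge]
    (2,3)@(5, 7): e=[12,3,6] → #
    (3,3)@(7, 7): e=[24,-15,12] → ·
    (1,4)@(3, 9): e=[-6,37,-10] → ·
    (2,4)@(5, 9): e=[6,19,-4] → ·
    (3,4)@(7, 9): e=[18,1,2] → #
    (4,4)@(9, 9): e=[30,-17,8] → ·
    (2,5)@(5, 11): e=[0,35,-14] → ·  [on edge]
    (3,7)@(7, 15): e=[0,49,-28] → ·  [on edge]
    (4,9)@(9, 19): e=[0,63,-42] → ·  [on edge]
  covered (5 px):
    · · · · · ·
    # · · · · ·
    · # · · · ·
    · # # · · ·
    · · · # · ·
    · · · · · ·
    · · · · · ·
    · · · · · ·
    · · · · · ·
    · · · · · ·
T2:
  degenerate (2·area = 0) — covers nothing
T3:
  2·area = 24
  edge (6, 20)→(0, 20): d=(-6,0) right/bottom  bias=-1
  edge (0, 20)→(2, 16): d=(2,-4) top-left  bias=+0
  edge (2, 16)→(6, 20): d=(4,4) right/bottom  bias=-1
    (0,7)@(1, 15): e=[30,-6,0] → ·  [on edge]
    (1,8)@(3, 17): e=[18,6,0] → ·  [on edge]
    (0,9)@(1, 19): e=[6,2,16] → #
    (1,9)@(3, 19): e=[6,10,8] → #
    (2,9)@(5, 19): e=[6,18,0] → ·  [on edge]
  covered (2 px):
    · · · · · ·
    · · · · · ·
    · · · · · ·
    · · · · · ·
    · · · · · ·
    · · · · · ·
    · · · · · ·
    · · · · · ·
    · · · · · ·
    # # · · · ·

Result: [5,10,6]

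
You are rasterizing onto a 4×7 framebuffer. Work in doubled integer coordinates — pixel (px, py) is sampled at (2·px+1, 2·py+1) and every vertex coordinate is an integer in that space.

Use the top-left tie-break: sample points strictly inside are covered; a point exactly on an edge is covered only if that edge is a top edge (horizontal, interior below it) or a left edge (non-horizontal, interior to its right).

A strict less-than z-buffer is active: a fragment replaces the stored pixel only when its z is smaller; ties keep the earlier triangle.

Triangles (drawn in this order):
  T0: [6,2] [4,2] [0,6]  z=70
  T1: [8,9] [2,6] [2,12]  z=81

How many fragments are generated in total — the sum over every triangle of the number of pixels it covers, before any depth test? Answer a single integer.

T0:
  2·area = 8  (B↔C swapped to make it positive)
  edge (6, 2)→(0, 6): d=(-6,4) right/bottom  bias=-1
  edge (0, 6)→(4, 2): d=(4,-4) top-left  bias=+0
  edge (4, 2)→(6, 2): d=(2,0) top-left  bias=+0
    (2,0)@(5, 1): e=[10,0,-2] → ·  [on edge]
    (1,1)@(3, 3): e=[6,0,2] → #  [on edge]
    (2,1)@(5, 3): e=[-2,8,2] → ·
    (0,2)@(1, 5): e=[2,0,6] → #  [on edge]
    (1,2)@(3, 5): e=[-6,8,6] → ·
    (0,3)@(1, 7): e=[-10,8,10] → ·
  covered (2 px):
    · · · ·
    · # · ·
    # · · ·
    · · · ·
    · · · ·
    · · · ·
    · · · ·
T1:
  2·area = 36  (B↔C swapped to make it positive)
  edge (8, 9)→(2, 12): d=(-6,3) right/bottom  bias=-1
  edge (2, 12)→(2, 6): d=(0,-6) top-left  bias=+0
  edge (2, 6)→(8, 9): d=(6,3) right/bottom  bias=-1
    (1,3)@(3, 7): e=[27,6,3] → #
    (2,3)@(5, 7): e=[21,18,-3] → ·
    (1,4)@(3, 9): e=[15,6,15] → #
    (2,4)@(5, 9): e=[9,18,9] → #
    (3,4)@(7, 9): e=[3,30,3] → #
    (1,5)@(3, 11): e=[3,6,27] → #
    (2,5)@(5, 11): e=[-3,18,21] → ·
    (3,5)@(7, 11): e=[-9,30,15] → ·
    (1,6)@(3, 13): e=[-9,6,39] → ·
  covered (5 px):
    · · · ·
    · · · ·
    · · · ·
    · # · ·
    · # # #
    · # · ·
    · · · ·

Final: 7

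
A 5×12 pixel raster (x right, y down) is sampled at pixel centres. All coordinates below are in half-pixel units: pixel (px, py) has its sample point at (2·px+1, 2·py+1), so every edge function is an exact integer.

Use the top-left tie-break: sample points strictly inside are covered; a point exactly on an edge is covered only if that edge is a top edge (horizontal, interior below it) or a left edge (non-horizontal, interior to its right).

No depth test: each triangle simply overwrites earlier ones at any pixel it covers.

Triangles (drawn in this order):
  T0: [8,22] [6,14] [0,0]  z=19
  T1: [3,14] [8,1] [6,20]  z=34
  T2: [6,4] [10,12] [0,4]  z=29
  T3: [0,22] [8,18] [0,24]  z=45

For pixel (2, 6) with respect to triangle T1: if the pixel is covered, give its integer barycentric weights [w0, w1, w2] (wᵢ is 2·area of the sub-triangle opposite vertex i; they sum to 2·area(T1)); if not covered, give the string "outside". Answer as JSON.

T0:
  2·area = 20  (B↔C swapped to make it positive)
  edge (8, 22)→(0, 0): d=(-8,-22) top-left  bias=+0
  edge (0, 0)→(6, 14): d=(6,14) right/bottom  bias=-1
  edge (6, 14)→(8, 22): d=(2,8) right/bottom  bias=-1
    (1,3)@(3, 7): e=[10,0,10] → ·  [on edge]
    (2,6)@(5, 13): e=[6,8,6] → █
    (3,6)@(7, 13): e=[50,-20,-10] → ·
    (2,7)@(5, 15): e=[-10,20,10] → ·
    (3,9)@(7, 19): e=[2,16,2] → █
    (4,9)@(9, 19): e=[46,-12,-14] → ·
    (3,10)@(7, 21): e=[-14,28,6] → ·
    (4,10)@(9, 21): e=[30,0,-10] → ·  [on edge]
  covered (2 px):
    · · · · ·
    · · · · ·
    · · · · ·
    · · · · ·
    · · · · ·
    · · · · ·
    · · █ · ·
    · · · · ·
    · · · · ·
    · · · █ ·
    · · · · ·
    · · · · ·
T1:
  2·area = 69
  edge (3, 14)→(8, 1): d=(5,-13) top-left  bias=+0
  edge (8, 1)→(6, 20): d=(-2,19) right/bottom  bias=-1
  edge (6, 20)→(3, 14): d=(-3,-6) top-left  bias=+0
    (3,2)@(7, 5): e=[7,11,51] → █
    (4,2)@(9, 5): e=[33,-27,63] → ·
    (3,3)@(7, 7): e=[17,7,45] → █
    (4,3)@(9, 7): e=[43,-31,57] → ·
    (2,4)@(5, 9): e=[1,41,27] → █
    (4,4)@(9, 9): e=[53,-35,51] → ·
    (2,5)@(5, 11): e=[11,37,21] → █
    (3,5)@(7, 11): e=[37,-1,33] → ·
    (2,6)@(5, 13): e=[21,33,15] → █
    (3,6)@(7, 13): e=[47,-5,27] → ·
    (2,7)@(5, 15): e=[31,29,9] → █
    (3,7)@(7, 15): e=[57,-9,21] → ·
  covered (8 px):
    · · · · ·
    · · · · ·
    · · · █ ·
    · · · █ ·
    · · █ █ ·
    · · █ · ·
    · · █ · ·
    · · █ · ·
    · · █ · ·
    · · · · ·
    · · · · ·
    · · · · ·
T2:
  2·area = 48
  edge (6, 4)→(10, 12): d=(4,8) right/bottom  bias=-1
  edge (10, 12)→(0, 4): d=(-10,-8) top-left  bias=+0
  edge (0, 4)→(6, 4): d=(6,0) top-left  bias=+0
    (1,2)@(3, 5): e=[28,14,6] → █
    (2,2)@(5, 5): e=[12,30,6] → █
    (3,2)@(7, 5): e=[-4,46,6] → ·
    (1,3)@(3, 7): e=[36,-6,18] → ·
    (2,3)@(5, 7): e=[20,10,18] → █
    (3,3)@(7, 7): e=[4,26,18] → █
    (4,3)@(9, 7): e=[-12,42,18] → ·
    (2,4)@(5, 9): e=[28,-10,30] → ·
    (3,4)@(7, 9): e=[12,6,30] → █
    (4,4)@(9, 9): e=[-4,22,30] → ·
    (3,5)@(7, 11): e=[20,-14,42] → ·
    (4,5)@(9, 11): e=[4,2,42] → █
  covered (6 px):
    · · · · ·
    · · · · ·
    · █ █ · ·
    · · █ █ ·
    · · · █ ·
    · · · · █
    · · · · ·
    · · · · ·
    · · · · ·
    · · · · ·
    · · · · ·
    · · · · ·
T3:
  2·area = 16
  edge (0, 22)→(8, 18): d=(8,-4) top-left  bias=+0
  edge (8, 18)→(0, 24): d=(-8,6) right/bottom  bias=-1
  edge (0, 24)→(0, 22): d=(0,-2) top-left  bias=+0
    (1,10)@(3, 21): e=[4,6,6] → █
    (2,10)@(5, 21): e=[12,-6,10] → ·
    (0,11)@(1, 23): e=[12,2,2] → █
    (1,11)@(3, 23): e=[20,-10,6] → ·
  covered (2 px):
    · · · · ·
    · · · · ·
    · · · · ·
    · · · · ·
    · · · · ·
    · · · · ·
    · · · · ·
    · · · · ·
    · · · · ·
    · · · · ·
    · █ · · ·
    █ · · · ·

Answer: [33,15,21]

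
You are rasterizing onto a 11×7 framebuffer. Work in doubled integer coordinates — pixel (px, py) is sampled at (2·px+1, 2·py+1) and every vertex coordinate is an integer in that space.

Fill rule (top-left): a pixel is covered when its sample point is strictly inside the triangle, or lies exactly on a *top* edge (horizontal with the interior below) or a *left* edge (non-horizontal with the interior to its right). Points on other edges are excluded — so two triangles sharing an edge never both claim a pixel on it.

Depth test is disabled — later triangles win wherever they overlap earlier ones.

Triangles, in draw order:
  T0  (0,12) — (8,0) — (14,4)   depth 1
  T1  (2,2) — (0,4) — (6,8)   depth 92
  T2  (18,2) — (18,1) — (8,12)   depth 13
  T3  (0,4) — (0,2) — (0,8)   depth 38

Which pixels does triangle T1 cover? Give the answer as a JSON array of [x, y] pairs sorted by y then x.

T0:
  2·area = 104
  edge (0, 12)→(8, 0): d=(8,-12) top-left  bias=+0
  edge (8, 0)→(14, 4): d=(6,4) right/bottom  bias=-1
  edge (14, 4)→(0, 12): d=(-14,8) right/bottom  bias=-1
    (4,0)@(9, 1): e=[20,2,82] → X
    (5,0)@(11, 1): e=[44,-6,66] → .
    (3,1)@(7, 3): e=[12,22,70] → X
    (5,1)@(11, 3): e=[60,6,38] → X
    (6,1)@(13, 3): e=[84,-2,22] → .
    (2,2)@(5, 5): e=[4,42,58] → X
    (6,2)@(13, 5): e=[100,10,-6] → .
    (2,3)@(5, 7): e=[20,54,30] → X
    (4,3)@(9, 7): e=[68,38,-2] → .
    (5,3)@(11, 7): e=[92,30,-18] → .
    (1,4)@(3, 9): e=[12,74,18] → X
    (3,4)@(7, 9): e=[60,58,-14] → .
  covered (13 px):
    . . . . X . . . . . .
    . . . X X X . . . . .
    . . X X X X . . . . .
    . . X X . . . . . . .
    . X X . . . . . . . .
    X . . . . . . . . . .
    . . . . . . . . . . .
T1:
  2·area = 20  (B↔C swapped to make it positive)
  edge (2, 2)→(6, 8): d=(4,6) right/bottom  bias=-1
  edge (6, 8)→(0, 4): d=(-6,-4) top-left  bias=+0
  edge (0, 4)→(2, 2): d=(2,-2) top-left  bias=+0
    (1,0)@(3, 1): e=[-10,30,0] → .  [on edge]
    (0,1)@(1, 3): e=[10,10,0] → X  [on edge]
    (1,1)@(3, 3): e=[-2,18,4] → .
    (0,2)@(1, 5): e=[18,-2,4] → .
    (1,2)@(3, 5): e=[6,6,8] → X
    (2,2)@(5, 5): e=[-6,14,12] → .
    (1,3)@(3, 7): e=[14,-6,12] → .
    (2,3)@(5, 7): e=[2,2,16] → X
    (3,3)@(7, 7): e=[-10,10,20] → .
    (2,4)@(5, 9): e=[10,-10,20] → .
  covered (3 px):
    . . . . . . . . . . .
    X . . . . . . . . . .
    . X . . . . . . . . .
    . . X . . . . . . . .
    . . . . . . . . . . .
    . . . . . . . . . . .
    . . . . . . . . . . .
T2:
  2·area = 10  (B↔C swapped to make it positive)
  edge (18, 2)→(8, 12): d=(-10,10) right/bottom  bias=-1
  edge (8, 12)→(18, 1): d=(10,-11) top-left  bias=+0
  edge (18, 1)→(18, 2): d=(0,1) right/bottom  bias=-1
    (9,0)@(19, 1): e=[0,11,-1] → .  [on edge]
    (8,1)@(17, 3): e=[0,9,1] → .  [on edge]
    (7,2)@(15, 5): e=[0,7,3] → .  [on edge]
    (6,3)@(13, 7): e=[0,5,5] → .  [on edge]
    (5,4)@(11, 9): e=[0,3,7] → .  [on edge]
    (4,5)@(9, 11): e=[0,1,9] → .  [on edge]
    (3,6)@(7, 13): e=[0,-1,11] → .  [on edge]
  covered (0 px):
    . . . . . . . . . . .
    . . . . . . . . . . .
    . . . . . . . . . . .
    . . . . . . . . . . .
    . . . . . . . . . . .
    . . . . . . . . . . .
    . . . . . . . . . . .
T3:
  degenerate (2·area = 0) — covers nothing

Final: [[0,1],[1,2],[2,3]]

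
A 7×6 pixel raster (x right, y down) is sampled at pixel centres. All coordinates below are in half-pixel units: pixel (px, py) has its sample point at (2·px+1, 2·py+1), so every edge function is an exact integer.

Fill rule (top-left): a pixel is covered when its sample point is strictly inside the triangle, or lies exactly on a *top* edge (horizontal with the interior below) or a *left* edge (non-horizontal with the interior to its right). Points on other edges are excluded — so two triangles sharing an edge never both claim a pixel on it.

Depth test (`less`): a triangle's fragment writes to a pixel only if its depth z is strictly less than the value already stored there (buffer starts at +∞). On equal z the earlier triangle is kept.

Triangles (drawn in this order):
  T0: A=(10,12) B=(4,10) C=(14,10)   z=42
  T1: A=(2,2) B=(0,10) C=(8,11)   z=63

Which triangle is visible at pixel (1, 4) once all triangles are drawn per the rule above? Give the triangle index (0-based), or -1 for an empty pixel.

T0:
  2·area = 20
  edge (10, 12)→(4, 10): d=(-6,-2) top-left  bias=+0
  edge (4, 10)→(14, 10): d=(10,0) top-left  bias=+0
  edge (14, 10)→(10, 12): d=(-4,2) right/bottom  bias=-1
    (0,4)@(1, 9): e=[0,-10,30] → ·  [on edge]
    (3,5)@(7, 11): e=[0,10,10] → █  [on edge]
    (4,5)@(9, 11): e=[4,10,6] → █
    (5,5)@(11, 11): e=[8,10,2] → █
    (6,5)@(13, 11): e=[12,10,-2] → ·
  covered (3 px):
    · · · · · · ·
    · · · · · · ·
    · · · · · · ·
    · · · · · · ·
    · · · · · · ·
    · · · █ █ █ ·
T1:
  2·area = 66  (B↔C swapped to make it positive)
  edge (2, 2)→(8, 11): d=(6,9) right/bottom  bias=-1
  edge (8, 11)→(0, 10): d=(-8,-1) top-left  bias=+0
  edge (0, 10)→(2, 2): d=(2,-8) top-left  bias=+0
    (1,2)@(3, 5): e=[9,43,14] → █
    (2,2)@(5, 5): e=[-9,45,30] → ·
    (0,3)@(1, 7): e=[39,25,2] → █
    (2,3)@(5, 7): e=[3,29,34] → █
    (3,3)@(7, 7): e=[-15,31,50] → ·
    (0,4)@(1, 9): e=[51,9,6] → █
    (3,4)@(7, 9): e=[-3,15,54] → ·
    (0,5)@(1, 11): e=[63,-7,10] → ·
    (1,5)@(3, 11): e=[45,-5,26] → ·
    (2,5)@(5, 11): e=[27,-3,42] → ·
  covered (7 px):
    · · · · · · ·
    · · · · · · ·
    · █ · · · · ·
    █ █ █ · · · ·
    █ █ █ · · · ·
    · · · · · · ·

Z-buffer (winner per pixel, '.' = empty):
  . . . . . . .
  . . . . . . .
  . 1 . . . . .
  1 1 1 . . . .
  1 1 1 . . . .
  . . . 0 0 0 .

Final: 1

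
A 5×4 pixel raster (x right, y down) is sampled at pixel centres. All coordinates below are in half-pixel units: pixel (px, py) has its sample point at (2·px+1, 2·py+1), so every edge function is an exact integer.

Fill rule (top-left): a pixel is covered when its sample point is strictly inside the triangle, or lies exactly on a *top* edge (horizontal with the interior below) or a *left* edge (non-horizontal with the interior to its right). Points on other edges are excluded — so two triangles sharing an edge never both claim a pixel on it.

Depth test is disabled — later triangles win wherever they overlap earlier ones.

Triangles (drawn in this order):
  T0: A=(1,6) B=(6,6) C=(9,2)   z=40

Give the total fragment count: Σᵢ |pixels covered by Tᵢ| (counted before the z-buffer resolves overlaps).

T0:
  2·area = 20  (B↔C swapped to make it positive)
  edge (1, 6)→(9, 2): d=(8,-4) top-left  bias=+0
  edge (9, 2)→(6, 6): d=(-3,4) right/bottom  bias=-1
  edge (6, 6)→(1, 6): d=(-5,0) right/bottom  bias=-1
    (3,1)@(7, 3): e=[0,5,15] → X  [on edge]
    (4,1)@(9, 3): e=[8,-3,15] → .
    (1,2)@(3, 5): e=[0,15,5] → X  [on edge]
    (2,2)@(5, 5): e=[8,7,5] → X
    (3,2)@(7, 5): e=[16,-1,5] → .
    (1,3)@(3, 7): e=[16,9,-5] → .
    (2,3)@(5, 7): e=[24,1,-5] → .
  covered (3 px):
    . . . . .
    . . . X .
    . X X . .
    . . . . .

Result: 3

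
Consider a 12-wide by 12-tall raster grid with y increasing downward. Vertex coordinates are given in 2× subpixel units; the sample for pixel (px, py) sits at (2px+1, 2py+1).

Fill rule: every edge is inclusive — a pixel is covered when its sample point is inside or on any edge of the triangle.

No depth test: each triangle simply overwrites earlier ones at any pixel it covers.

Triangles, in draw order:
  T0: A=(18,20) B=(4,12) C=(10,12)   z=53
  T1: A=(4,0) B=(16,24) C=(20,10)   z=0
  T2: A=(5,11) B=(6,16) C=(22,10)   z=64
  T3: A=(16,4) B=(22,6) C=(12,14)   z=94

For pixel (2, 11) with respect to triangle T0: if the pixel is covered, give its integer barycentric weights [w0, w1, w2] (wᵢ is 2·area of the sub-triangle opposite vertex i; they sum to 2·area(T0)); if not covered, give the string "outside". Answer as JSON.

T0:
  2·area = 48
  edge (18, 20)→(4, 12): d=(-14,-8) inclusive
  edge (4, 12)→(10, 12): d=(6,0) inclusive
  edge (10, 12)→(18, 20): d=(8,8) inclusive
    (0,1)@(1, 3): e=[102,-54,0] → ·  [on edge]
    (1,2)@(3, 5): e=[90,-42,0] → ·  [on edge]
    (2,3)@(5, 7): e=[78,-30,0] → ·  [on edge]
    (3,4)@(7, 9): e=[66,-18,0] → ·  [on edge]
    (4,5)@(9, 11): e=[54,-6,0] → ·  [on edge]
    (3,6)@(7, 13): e=[10,6,32] → █
    (4,6)@(9, 13): e=[26,6,16] → █
    (5,6)@(11, 13): e=[42,6,0] → █  [on edge]
    (6,6)@(13, 13): e=[58,6,-16] → ·
    (3,7)@(7, 15): e=[-18,18,48] → ·
    (4,7)@(9, 15): e=[-2,18,32] → ·
    (5,7)@(11, 15): e=[14,18,16] → █
    (6,7)@(13, 15): e=[30,18,0] → █  [on edge]
    (7,8)@(15, 17): e=[18,30,0] → █  [on edge]
    (8,9)@(17, 19): e=[6,42,0] → █  [on edge]
    (9,10)@(19, 21): e=[-6,54,0] → ·  [on edge]
    (10,11)@(21, 23): e=[-18,66,0] → ·  [on edge]
  covered (8 px):
    · · · · · · · · · · · ·
    · · · · · · · · · · · ·
    · · · · · · · · · · · ·
    · · · · · · · · · · · ·
    · · · · · · · · · · · ·
    · · · · · · · · · · · ·
    · · · █ █ █ · · · · · ·
    · · · · · █ █ · · · · ·
    · · · · · · █ █ · · · ·
    · · · · · · · · █ · · ·
    · · · · · · · · · · · ·
    · · · · · · · · · · · ·
T1:
  2·area = 264  (B↔C swapped to make it positive)
  edge (4, 0)→(20, 10): d=(16,10) inclusive
  edge (20, 10)→(16, 24): d=(-4,14) inclusive
  edge (16, 24)→(4, 0): d=(-12,-24) inclusive
    (2,0)@(5, 1): e=[6,246,12] → █
    (3,0)@(7, 1): e=[-14,218,60] → ·
    (2,1)@(5, 3): e=[38,238,-12] → ·
    (3,1)@(7, 3): e=[18,210,36] → █
    (4,1)@(9, 3): e=[-2,182,84] → ·
    (3,2)@(7, 5): e=[50,202,12] → █
    (4,2)@(9, 5): e=[30,174,60] → █
    (5,2)@(11, 5): e=[10,146,108] → █
    (6,2)@(13, 5): e=[-10,118,156] → ·
    (3,3)@(7, 7): e=[82,194,-12] → ·
    (4,3)@(9, 7): e=[62,166,36] → █
    (6,3)@(13, 7): e=[22,110,132] → █
  covered (33 px):
    · · █ · · · · · · · · ·
    · · · █ · · · · · · · ·
    · · · █ █ █ · · · · · ·
    · · · · █ █ █ █ · · · ·
    · · · · █ █ █ █ █ · · ·
    · · · · · █ █ █ █ █ · ·
    · · · · · █ █ █ █ █ · ·
    · · · · · · █ █ █ · · ·
    · · · · · · █ █ █ · · ·
    · · · · · · · █ █ · · ·
    · · · · · · · █ · · · ·
    · · · · · · · · · · · ·
T2:
  2·area = 86  (B↔C swapped to make it positive)
  edge (5, 11)→(22, 10): d=(17,-1) inclusive
  edge (22, 10)→(6, 16): d=(-16,6) inclusive
  edge (6, 16)→(5, 11): d=(-1,-5) inclusive
    (1,0)@(3, 1): e=[-172,258,0] → ·  [on edge]
    (2,5)@(5, 11): e=[0,86,0] → █  [on edge]
    (3,5)@(7, 11): e=[2,74,10] → █
    (4,5)@(9, 11): e=[4,62,20] → █
    (5,5)@(11, 11): e=[6,50,30] → █
    (6,5)@(13, 11): e=[8,38,40] → █
    (7,5)@(15, 11): e=[10,26,50] → █
    (8,5)@(17, 11): e=[12,14,60] → █
    (9,5)@(19, 11): e=[14,2,70] → █
    (10,5)@(21, 11): e=[16,-10,80] → ·
    (2,6)@(5, 13): e=[34,54,-2] → ·
    (3,6)@(7, 13): e=[36,42,8] → █
    (3,10)@(7, 21): e=[172,-86,0] → ·  [on edge]
  covered (13 px):
    · · · · · · · · · · · ·
    · · · · · · · · · · · ·
    · · · · · · · · · · · ·
    · · · · · · · · · · · ·
    · · · · · · · · · · · ·
    · · █ █ █ █ █ █ █ █ · ·
    · · · █ █ █ █ · · · · ·
    · · · █ · · · · · · · ·
    · · · · · · · · · · · ·
    · · · · · · · · · · · ·
    · · · · · · · · · · · ·
    · · · · · · · · · · · ·
T3:
  2·area = 68
  edge (16, 4)→(22, 6): d=(6,2) inclusive
  edge (22, 6)→(12, 14): d=(-10,8) inclusive
  edge (12, 14)→(16, 4): d=(4,-10) inclusive
    (3,0)@(7, 1): e=[0,170,-102] → ·  [on edge]
    (6,1)@(13, 3): e=[0,102,-34] → ·  [on edge]
    (8,2)@(17, 5): e=[4,50,14] → █
    (9,2)@(19, 5): e=[0,34,34] → █  [on edge]
    (10,2)@(21, 5): e=[-4,18,54] → ·
    (7,3)@(15, 7): e=[20,46,2] → █
    (10,3)@(21, 7): e=[8,-2,62] → ·
    (7,4)@(15, 9): e=[32,26,10] → █
    (9,4)@(19, 9): e=[24,-6,50] → ·
    (7,5)@(15, 11): e=[44,6,18] → █
    (8,5)@(17, 11): e=[40,-10,38] → ·
    (6,6)@(13, 13): e=[60,2,6] → █
  covered (9 px):
    · · · · · · · · · · · ·
    · · · · · · · · · · · ·
    · · · · · · · · █ █ · ·
    · · · · · · · █ █ █ · ·
    · · · · · · · █ █ · · ·
    · · · · · · · █ · · · ·
    · · · · · · █ · · · · ·
    · · · · · · · · · · · ·
    · · · · · · · · · · · ·
    · · · · · · · · · · · ·
    · · · · · · · · · · · ·
    · · · · · · · · · · · ·

Final: "outside"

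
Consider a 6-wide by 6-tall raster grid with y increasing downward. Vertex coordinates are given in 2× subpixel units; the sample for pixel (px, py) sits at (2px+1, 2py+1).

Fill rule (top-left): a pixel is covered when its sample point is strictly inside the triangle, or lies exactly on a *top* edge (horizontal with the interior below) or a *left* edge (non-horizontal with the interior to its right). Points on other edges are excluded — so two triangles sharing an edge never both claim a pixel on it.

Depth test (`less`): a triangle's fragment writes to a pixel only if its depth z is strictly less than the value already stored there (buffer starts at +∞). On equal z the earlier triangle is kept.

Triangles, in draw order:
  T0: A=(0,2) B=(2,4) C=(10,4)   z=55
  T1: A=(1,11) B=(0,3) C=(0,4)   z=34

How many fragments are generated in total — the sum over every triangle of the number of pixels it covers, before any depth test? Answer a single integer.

T0:
  2·area = 16  (B↔C swapped to make it positive)
  edge (0, 2)→(10, 4): d=(10,2) right/bottom  bias=-1
  edge (10, 4)→(2, 4): d=(-8,0) right/bottom  bias=-1
  edge (2, 4)→(0, 2): d=(-2,-2) top-left  bias=+0
    (0,1)@(1, 3): e=[8,8,0] → #  [on edge]
    (1,1)@(3, 3): e=[4,8,4] → #
    (2,1)@(5, 3): e=[0,8,8] → ·  [on edge]
    (0,2)@(1, 5): e=[28,-8,-4] → ·
    (1,2)@(3, 5): e=[24,-8,0] → ·  [on edge]
    (2,3)@(5, 7): e=[40,-24,0] → ·  [on edge]
    (3,4)@(7, 9): e=[56,-40,0] → ·  [on edge]
    (4,5)@(9, 11): e=[72,-56,0] → ·  [on edge]
  covered (2 px):
    · · · · · ·
    # # · · · ·
    · · · · · ·
    · · · · · ·
    · · · · · ·
    · · · · · ·
T1:
  2·area = 1  (B↔C swapped to make it positive)
  edge (1, 11)→(0, 4): d=(-1,-7) top-left  bias=+0
  edge (0, 4)→(0, 3): d=(0,-1) top-left  bias=+0
  edge (0, 3)→(1, 11): d=(1,8) right/bottom  bias=-1
    (0,5)@(1, 11): e=[0,1,0] → ·  [on edge]
  covered (0 px):
    · · · · · ·
    · · · · · ·
    · · · · · ·
    · · · · · ·
    · · · · · ·
    · · · · · ·

Result: 2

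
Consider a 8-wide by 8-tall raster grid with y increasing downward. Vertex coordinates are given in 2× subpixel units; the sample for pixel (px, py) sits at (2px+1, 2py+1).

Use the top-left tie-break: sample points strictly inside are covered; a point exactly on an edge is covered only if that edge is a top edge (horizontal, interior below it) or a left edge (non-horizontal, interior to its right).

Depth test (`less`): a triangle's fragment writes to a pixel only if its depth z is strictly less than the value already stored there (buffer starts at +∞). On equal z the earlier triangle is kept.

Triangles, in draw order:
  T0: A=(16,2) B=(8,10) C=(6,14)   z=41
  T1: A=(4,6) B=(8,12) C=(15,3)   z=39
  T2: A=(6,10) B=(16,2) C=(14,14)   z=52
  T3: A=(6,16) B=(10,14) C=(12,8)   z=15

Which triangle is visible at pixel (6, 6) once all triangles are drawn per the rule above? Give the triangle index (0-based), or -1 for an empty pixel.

T0:
  2·area = 16  (B↔C swapped to make it positive)
  edge (16, 2)→(6, 14): d=(-10,12) right/bottom  bias=-1
  edge (6, 14)→(8, 10): d=(2,-4) top-left  bias=+0
  edge (8, 10)→(16, 2): d=(8,-8) top-left  bias=+0
    (7,1)@(15, 3): e=[2,14,0] → █  [on edge]
    (6,2)@(13, 5): e=[6,10,0] → █  [on edge]
    (7,2)@(15, 5): e=[-18,18,16] → ·
    (5,3)@(11, 7): e=[10,6,0] → █  [on edge]
    (6,3)@(13, 7): e=[-14,14,16] → ·
    (4,4)@(9, 9): e=[14,2,0] → █  [on edge]
    (5,4)@(11, 9): e=[-10,10,16] → ·
    (3,5)@(7, 11): e=[18,-2,0] → ·  [on edge]
    (4,5)@(9, 11): e=[-6,6,16] → ·
    (2,6)@(5, 13): e=[22,-6,0] → ·  [on edge]
    (1,7)@(3, 15): e=[26,-10,0] → ·  [on edge]
  covered (4 px):
    · · · · · · · ·
    · · · · · · · █
    · · · · · · █ ·
    · · · · · █ · ·
    · · · · █ · · ·
    · · · · · · · ·
    · · · · · · · ·
    · · · · · · · ·
T1:
  2·area = 78  (B↔C swapped to make it positive)
  edge (4, 6)→(15, 3): d=(11,-3) top-left  bias=+0
  edge (15, 3)→(8, 12): d=(-7,9) right/bottom  bias=-1
  edge (8, 12)→(4, 6): d=(-4,-6) top-left  bias=+0
    (7,1)@(15, 3): e=[0,0,78] → ·  [on edge]
    (4,2)@(9, 5): e=[4,40,34] → █
    (5,2)@(11, 5): e=[10,22,46] → █
    (6,2)@(13, 5): e=[16,4,58] → █
    (7,2)@(15, 5): e=[22,-14,70] → ·
    (2,3)@(5, 7): e=[14,62,2] → █
    (3,3)@(7, 7): e=[20,44,14] → █
    (6,3)@(13, 7): e=[38,-10,50] → ·
    (2,4)@(5, 9): e=[36,48,-6] → ·
    (3,4)@(7, 9): e=[42,30,6] → █
    (5,4)@(11, 9): e=[54,-6,30] → ·
    (3,5)@(7, 11): e=[64,16,-2] → ·
  covered (9 px):
    · · · · · · · ·
    · · · · · · · ·
    · · · · █ █ █ ·
    · · █ █ █ █ · ·
    · · · █ █ · · ·
    · · · · · · · ·
    · · · · · · · ·
    · · · · · · · ·
T2:
  2·area = 104
  edge (6, 10)→(16, 2): d=(10,-8) top-left  bias=+0
  edge (16, 2)→(14, 14): d=(-2,12) right/bottom  bias=-1
  edge (14, 14)→(6, 10): d=(-8,-4) top-left  bias=+0
    (7,1)@(15, 3): e=[2,10,92] → █
    (6,2)@(13, 5): e=[6,30,68] → █
    (5,3)@(11, 7): e=[10,50,44] → █
    (4,4)@(9, 9): e=[14,70,20] → █
    (7,4)@(15, 9): e=[62,-2,44] → ·
    (4,5)@(9, 11): e=[34,66,4] → █
    (7,5)@(15, 11): e=[82,-6,28] → ·
    (4,6)@(9, 13): e=[54,62,-12] → ·
    (5,6)@(11, 13): e=[70,38,-4] → ·
    (6,6)@(13, 13): e=[86,14,4] → █
    (7,6)@(15, 13): e=[102,-10,12] → ·
    (6,7)@(13, 15): e=[106,10,-12] → ·
  covered (13 px):
    · · · · · · · ·
    · · · · · · · █
    · · · · · · █ █
    · · · · · █ █ █
    · · · · █ █ █ ·
    · · · · █ █ █ ·
    · · · · · · █ ·
    · · · · · · · ·
T3:
  2·area = 20  (B↔C swapped to make it positive)
  edge (6, 16)→(12, 8): d=(6,-8) top-left  bias=+0
  edge (12, 8)→(10, 14): d=(-2,6) right/bottom  bias=-1
  edge (10, 14)→(6, 16): d=(-4,2) right/bottom  bias=-1
    (6,2)@(13, 5): e=[-10,0,30] → ·  [on edge]
    (5,5)@(11, 11): e=[10,0,10] → ·  [on edge]
    (4,6)@(9, 13): e=[6,8,6] → █
    (5,6)@(11, 13): e=[22,-4,2] → ·
    (3,7)@(7, 15): e=[2,16,2] → █
    (4,7)@(9, 15): e=[18,4,-2] → ·
  covered (2 px):
    · · · · · · · ·
    · · · · · · · ·
    · · · · · · · ·
    · · · · · · · ·
    · · · · · · · ·
    · · · · · · · ·
    · · · · █ · · ·
    · · · █ · · · ·

Z-buffer (winner per pixel, '.' = empty):
  . . . . . . . .
  . . . . . . . 0
  . . . . 1 1 1 2
  . . 1 1 1 1 2 2
  . . . 1 1 2 2 .
  . . . . 2 2 2 .
  . . . . 3 . 2 .
  . . . 3 . . . .

Final: 2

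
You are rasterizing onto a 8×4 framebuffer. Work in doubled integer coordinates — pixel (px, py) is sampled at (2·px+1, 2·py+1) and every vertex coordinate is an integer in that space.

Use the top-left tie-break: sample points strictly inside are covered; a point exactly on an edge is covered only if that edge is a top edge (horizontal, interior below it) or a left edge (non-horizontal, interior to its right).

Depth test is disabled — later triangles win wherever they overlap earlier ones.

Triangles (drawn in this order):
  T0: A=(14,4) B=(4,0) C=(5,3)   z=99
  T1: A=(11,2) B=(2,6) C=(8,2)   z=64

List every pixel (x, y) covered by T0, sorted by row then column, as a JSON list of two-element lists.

T0:
  2·area = 26  (B↔C swapped to make it positive)
  edge (14, 4)→(5, 3): d=(-9,-1) top-left  bias=+0
  edge (5, 3)→(4, 0): d=(-1,-3) top-left  bias=+0
  edge (4, 0)→(14, 4): d=(10,4) right/bottom  bias=-1
    (2,0)@(5, 1): e=[18,2,6] → #
    (3,0)@(7, 1): e=[20,8,-2] → ·
    (2,1)@(5, 3): e=[0,0,26] → #  [on edge]
    (3,1)@(7, 3): e=[2,6,18] → #
    (4,1)@(9, 3): e=[4,12,10] → #
    (5,1)@(11, 3): e=[6,18,2] → #
    (6,1)@(13, 3): e=[8,24,-6] → ·
    (2,2)@(5, 5): e=[-18,-2,46] → ·
    (3,2)@(7, 5): e=[-16,4,38] → ·
    (4,2)@(9, 5): e=[-14,10,30] → ·
    (5,2)@(11, 5): e=[-12,16,22] → ·
  covered (5 px):
    · · # · · · · ·
    · · # # # # · ·
    · · · · · · · ·
    · · · · · · · ·
T1:
  2·area = 12
  edge (11, 2)→(2, 6): d=(-9,4) right/bottom  bias=-1
  edge (2, 6)→(8, 2): d=(6,-4) top-left  bias=+0
  edge (8, 2)→(11, 2): d=(3,0) top-left  bias=+0
    (3,1)@(7, 3): e=[7,2,3] → #
    (4,1)@(9, 3): e=[-1,10,3] → ·
    (3,2)@(7, 5): e=[-11,14,9] → ·
  covered (1 px):
    · · · · · · · ·
    · · · # · · · ·
    · · · · · · · ·
    · · · · · · · ·

Result: [[2,0],[2,1],[3,1],[4,1],[5,1]]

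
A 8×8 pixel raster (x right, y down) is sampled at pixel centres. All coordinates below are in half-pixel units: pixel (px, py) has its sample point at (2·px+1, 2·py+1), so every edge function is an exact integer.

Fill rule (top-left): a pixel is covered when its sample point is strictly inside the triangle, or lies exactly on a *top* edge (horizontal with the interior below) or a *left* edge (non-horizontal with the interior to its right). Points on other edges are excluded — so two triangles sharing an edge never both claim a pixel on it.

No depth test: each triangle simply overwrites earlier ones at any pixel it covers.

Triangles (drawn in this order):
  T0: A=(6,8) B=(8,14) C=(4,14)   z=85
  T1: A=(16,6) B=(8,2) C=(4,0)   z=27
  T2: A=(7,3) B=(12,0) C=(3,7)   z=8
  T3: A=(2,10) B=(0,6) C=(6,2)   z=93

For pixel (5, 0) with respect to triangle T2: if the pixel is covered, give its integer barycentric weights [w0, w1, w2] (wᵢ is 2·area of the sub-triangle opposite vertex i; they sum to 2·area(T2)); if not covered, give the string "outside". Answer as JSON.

T0:
  2·area = 24
  edge (6, 8)→(8, 14): d=(2,6) right/bottom  bias=-1
  edge (8, 14)→(4, 14): d=(-4,0) right/bottom  bias=-1
  edge (4, 14)→(6, 8): d=(2,-6) top-left  bias=+0
    (2,2)@(5, 5): e=[0,36,-12] → .  [on edge]
    (3,2)@(7, 5): e=[-12,36,0] → .  [on edge]
    (2,5)@(5, 11): e=[12,12,0] → X  [on edge]
    (3,5)@(7, 11): e=[0,12,12] → .  [on edge]
    (2,6)@(5, 13): e=[16,4,4] → X
    (3,6)@(7, 13): e=[4,4,16] → X
    (4,6)@(9, 13): e=[-8,4,28] → .
    (2,7)@(5, 15): e=[20,-4,8] → .
    (3,7)@(7, 15): e=[8,-4,20] → .
  covered (3 px):
    . . . . . . . .
    . . . . . . . .
    . . . . . . . .
    . . . . . . . .
    . . . . . . . .
    . . X . . . . .
    . . X X . . . .
    . . . . . . . .
T1:
  degenerate (2·area = 0) — covers nothing
T2:
  2·area = 8
  edge (7, 3)→(12, 0): d=(5,-3) top-left  bias=+0
  edge (12, 0)→(3, 7): d=(-9,7) right/bottom  bias=-1
  edge (3, 7)→(7, 3): d=(4,-4) top-left  bias=+0
    (4,0)@(9, 1): e=[-4,12,0] → .  [on edge]
    (3,1)@(7, 3): e=[0,8,0] → X  [on edge]
    (4,1)@(9, 3): e=[6,-6,8] → .
    (2,2)@(5, 5): e=[4,4,0] → X  [on edge]
    (3,2)@(7, 5): e=[10,-10,8] → .
    (1,3)@(3, 7): e=[8,0,0] → .  [on edge]
    (2,3)@(5, 7): e=[14,-14,8] → .
    (0,4)@(1, 9): e=[12,-4,0] → .  [on edge]
  covered (2 px):
    . . . . . . . .
    . . . X . . . .
    . . X . . . . .
    . . . . . . . .
    . . . . . . . .
    . . . . . . . .
    . . . . . . . .
    . . . . . . . .
T3:
  2·area = 32
  edge (2, 10)→(0, 6): d=(-2,-4) top-left  bias=+0
  edge (0, 6)→(6, 2): d=(6,-4) top-left  bias=+0
  edge (6, 2)→(2, 10): d=(-4,8) right/bottom  bias=-1
    (2,1)@(5, 3): e=[26,2,4] → X
    (3,1)@(7, 3): e=[34,10,-12] → .
    (1,2)@(3, 5): e=[14,6,12] → X
    (2,2)@(5, 5): e=[22,14,-4] → .
    (0,3)@(1, 7): e=[2,10,20] → X
    (2,3)@(5, 7): e=[18,26,-12] → .
    (0,4)@(1, 9): e=[-2,22,12] → .
    (1,4)@(3, 9): e=[6,30,-4] → .
  covered (4 px):
    . . . . . . . .
    . . X . . . . .
    . X . . . . . .
    X X . . . . . .
    . . . . . . . .
    . . . . . . . .
    . . . . . . . .
    . . . . . . . .

Result: "outside"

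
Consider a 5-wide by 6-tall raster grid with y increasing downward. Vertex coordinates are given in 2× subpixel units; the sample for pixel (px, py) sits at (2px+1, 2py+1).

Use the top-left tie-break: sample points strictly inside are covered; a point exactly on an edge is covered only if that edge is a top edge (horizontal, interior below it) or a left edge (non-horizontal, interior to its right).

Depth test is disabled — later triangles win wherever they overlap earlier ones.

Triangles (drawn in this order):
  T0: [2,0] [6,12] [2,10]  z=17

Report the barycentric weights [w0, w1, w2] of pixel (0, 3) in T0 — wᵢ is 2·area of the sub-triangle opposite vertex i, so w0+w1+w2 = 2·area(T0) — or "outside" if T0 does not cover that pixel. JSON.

T0:
  2·area = 40
  edge (2, 0)→(6, 12): d=(4,12) right/bottom  bias=-1
  edge (6, 12)→(2, 10): d=(-4,-2) top-left  bias=+0
  edge (2, 10)→(2, 0): d=(0,-10) top-left  bias=+0
    (1,1)@(3, 3): e=[0,30,10] → .  [on edge]
    (1,2)@(3, 5): e=[8,22,10] → X
    (2,2)@(5, 5): e=[-16,26,30] → .
    (1,3)@(3, 7): e=[16,14,10] → X
    (2,3)@(5, 7): e=[-8,18,30] → .
    (1,4)@(3, 9): e=[24,6,10] → X
    (2,4)@(5, 9): e=[0,10,30] → .  [on edge]
    (1,5)@(3, 11): e=[32,-2,10] → .
    (2,5)@(5, 11): e=[8,2,30] → X
    (3,5)@(7, 11): e=[-16,6,50] → .
  covered (4 px):
    . . . . .
    . . . . .
    . X . . .
    . X . . .
    . X . . .
    . . X . .

Final: "outside"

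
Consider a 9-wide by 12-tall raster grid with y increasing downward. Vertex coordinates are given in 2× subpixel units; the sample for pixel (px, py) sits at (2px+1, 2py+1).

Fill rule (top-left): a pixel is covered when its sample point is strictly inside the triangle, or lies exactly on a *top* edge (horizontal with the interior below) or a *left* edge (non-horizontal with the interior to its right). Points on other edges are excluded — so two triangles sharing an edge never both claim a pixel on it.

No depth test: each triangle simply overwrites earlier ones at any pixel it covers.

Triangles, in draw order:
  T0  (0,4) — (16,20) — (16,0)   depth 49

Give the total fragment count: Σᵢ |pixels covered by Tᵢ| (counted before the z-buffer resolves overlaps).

T0:
  2·area = 320  (B↔C swapped to make it positive)
  edge (0, 4)→(16, 0): d=(16,-4) top-left  bias=+0
  edge (16, 0)→(16, 20): d=(0,20) right/bottom  bias=-1
  edge (16, 20)→(0, 4): d=(-16,-16) top-left  bias=+0
    (6,0)@(13, 1): e=[4,60,256] → █
    (7,0)@(15, 1): e=[12,20,288] → █
    (8,0)@(17, 1): e=[20,-20,320] → ·
    (2,1)@(5, 3): e=[4,220,96] → █
    (3,1)@(7, 3): e=[12,180,128] → █
    (4,1)@(9, 3): e=[20,140,160] → █
    (5,1)@(11, 3): e=[28,100,192] → █
    (8,1)@(17, 3): e=[52,-20,288] → ·
    (0,2)@(1, 5): e=[20,300,0] → █  [on edge]
    (1,2)@(3, 5): e=[28,260,32] → █
    (8,2)@(17, 5): e=[84,-20,256] → ·
    (0,3)@(1, 7): e=[52,300,-32] → ·
    (1,3)@(3, 7): e=[60,260,0] → █  [on edge]
    (2,4)@(5, 9): e=[100,220,0] → █  [on edge]
    (3,5)@(7, 11): e=[140,180,0] → █  [on edge]
    (4,6)@(9, 13): e=[180,140,0] → █  [on edge]
    (5,7)@(11, 15): e=[220,100,0] → █  [on edge]
    (6,8)@(13, 17): e=[260,60,0] → █  [on edge]
    (7,9)@(15, 19): e=[300,20,0] → █  [on edge]
    (8,10)@(17, 21): e=[340,-20,0] → ·  [on edge]
  covered (44 px):
    · · · · · · █ █ ·
    · · █ █ █ █ █ █ ·
    █ █ █ █ █ █ █ █ ·
    · █ █ █ █ █ █ █ ·
    · · █ █ █ █ █ █ ·
    · · · █ █ █ █ █ ·
    · · · · █ █ █ █ ·
    · · · · · █ █ █ ·
    · · · · · · █ █ ·
    · · · · · · · █ ·
    · · · · · · · · ·
    · · · · · · · · ·

Result: 44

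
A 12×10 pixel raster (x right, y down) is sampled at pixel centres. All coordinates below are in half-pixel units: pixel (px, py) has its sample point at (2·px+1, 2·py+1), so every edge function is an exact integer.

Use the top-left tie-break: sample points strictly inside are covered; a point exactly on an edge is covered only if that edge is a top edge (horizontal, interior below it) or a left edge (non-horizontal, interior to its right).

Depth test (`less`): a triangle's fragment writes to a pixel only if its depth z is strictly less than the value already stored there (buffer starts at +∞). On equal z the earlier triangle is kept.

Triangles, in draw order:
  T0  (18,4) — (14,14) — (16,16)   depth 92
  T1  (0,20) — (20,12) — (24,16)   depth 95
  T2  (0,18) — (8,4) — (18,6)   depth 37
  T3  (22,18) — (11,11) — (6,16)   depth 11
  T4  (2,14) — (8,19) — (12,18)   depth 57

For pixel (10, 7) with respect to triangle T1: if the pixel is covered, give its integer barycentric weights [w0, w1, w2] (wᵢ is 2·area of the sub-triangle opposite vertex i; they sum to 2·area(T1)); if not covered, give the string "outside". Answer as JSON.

T0:
  2·area = 28  (B↔C swapped to make it positive)
  edge (18, 4)→(16, 16): d=(-2,12) right/bottom  bias=-1
  edge (16, 16)→(14, 14): d=(-2,-2) top-left  bias=+0
  edge (14, 14)→(18, 4): d=(4,-10) top-left  bias=+0
    (0,0)@(1, 1): e=[210,0,-182] → ·  [on edge]
    (1,1)@(3, 3): e=[182,0,-154] → ·  [on edge]
    (2,2)@(5, 5): e=[154,0,-126] → ·  [on edge]
    (3,3)@(7, 7): e=[126,0,-98] → ·  [on edge]
    (8,3)@(17, 7): e=[6,20,2] → #
    (9,3)@(19, 7): e=[-18,24,22] → ·
    (4,4)@(9, 9): e=[98,0,-70] → ·  [on edge]
    (8,4)@(17, 9): e=[2,16,10] → #
    (9,4)@(19, 9): e=[-22,20,30] → ·
    (5,5)@(11, 11): e=[70,0,-42] → ·  [on edge]
    (8,5)@(17, 11): e=[-2,12,18] → ·
    (6,6)@(13, 13): e=[42,0,-14] → ·  [on edge]
    (7,7)@(15, 15): e=[14,0,14] → #  [on edge]
    (8,8)@(17, 17): e=[-14,0,42] → ·  [on edge]
    (9,9)@(19, 19): e=[-42,0,70] → ·  [on edge]
  covered (4 px):
    · · · · · · · · · · · ·
    · · · · · · · · · · · ·
    · · · · · · · · · · · ·
    · · · · · · · · # · · ·
    · · · · · · · · # · · ·
    · · · · · · · · · · · ·
    · · · · · · · # · · · ·
    · · · · · · · # · · · ·
    · · · · · · · · · · · ·
    · · · · · · · · · · · ·
T1:
  2·area = 112
  edge (0, 20)→(20, 12): d=(20,-8) top-left  bias=+0
  edge (20, 12)→(24, 16): d=(4,4) right/bottom  bias=-1
  edge (24, 16)→(0, 20): d=(-24,4) right/bottom  bias=-1
    (4,0)@(9, 1): e=[-308,0,420] → ·  [on edge]
    (5,1)@(11, 3): e=[-252,0,364] → ·  [on edge]
    (6,2)@(13, 5): e=[-196,0,308] → ·  [on edge]
    (7,3)@(15, 7): e=[-140,0,252] → ·  [on edge]
    (8,4)@(17, 9): e=[-84,0,196] → ·  [on edge]
    (9,5)@(19, 11): e=[-28,0,140] → ·  [on edge]
    (9,6)@(19, 13): e=[12,8,92] → #
    (10,6)@(21, 13): e=[28,0,84] → ·  [on edge]
    (6,7)@(13, 15): e=[4,40,68] → #
    (7,7)@(15, 15): e=[20,32,60] → #
    (8,7)@(17, 15): e=[36,24,52] → #
    (10,7)@(21, 15): e=[68,8,36] → #
    (11,7)@(23, 15): e=[84,0,28] → ·  [on edge]
  covered (13 px):
    · · · · · · · · · · · ·
    · · · · · · · · · · · ·
    · · · · · · · · · · · ·
    · · · · · · · · · · · ·
    · · · · · · · · · · · ·
    · · · · · · · · · · · ·
    · · · · · · · · · # · ·
    · · · · · · # # # # # ·
    · · · · # # # # # · · ·
    · # # · · · · · · · · ·
T2:
  2·area = 156
  edge (0, 18)→(8, 4): d=(8,-14) top-left  bias=+0
  edge (8, 4)→(18, 6): d=(10,2) right/bottom  bias=-1
  edge (18, 6)→(0, 18): d=(-18,12) right/bottom  bias=-1
    (1,1)@(3, 3): e=[-78,0,234] → ·  [on edge]
    (4,2)@(9, 5): e=[22,8,126] → #
    (5,2)@(11, 5): e=[50,4,102] → #
    (6,2)@(13, 5): e=[78,0,78] → ·  [on edge]
    (3,3)@(7, 7): e=[10,32,114] → #
    (6,3)@(13, 7): e=[94,20,42] → #
    (7,3)@(15, 7): e=[122,16,18] → #
    (8,3)@(17, 7): e=[150,12,-6] → ·
    (11,3)@(23, 7): e=[234,0,-78] → ·  [on edge]
    (3,4)@(7, 9): e=[26,52,78] → #
    (7,4)@(15, 9): e=[138,36,-18] → ·
    (2,5)@(5, 11): e=[14,76,66] → #
  covered (19 px):
    · · · · · · · · · · · ·
    · · · · · · · · · · · ·
    · · · · # # · · · · · ·
    · · · # # # # # · · · ·
    · · · # # # # · · · · ·
    · · # # # · · · · · · ·
    · # # # · · · · · · · ·
    · # · · · · · · · · · ·
    # · · · · · · · · · · ·
    · · · · · · · · · · · ·
T3:
  2·area = 90  (B↔C swapped to make it positive)
  edge (22, 18)→(6, 16): d=(-16,-2) top-left  bias=+0
  edge (6, 16)→(11, 11): d=(5,-5) top-left  bias=+0
  edge (11, 11)→(22, 18): d=(11,7) right/bottom  bias=-1
    (10,0)@(21, 1): e=[270,0,-180] → ·  [on edge]
    (9,1)@(19, 3): e=[234,0,-144] → ·  [on edge]
    (8,2)@(17, 5): e=[198,0,-108] → ·  [on edge]
    (7,3)@(15, 7): e=[162,0,-72] → ·  [on edge]
    (6,4)@(13, 9): e=[126,0,-36] → ·  [on edge]
    (5,5)@(11, 11): e=[90,0,0] → ·  [on edge]
    (4,6)@(9, 13): e=[54,0,36] → #  [on edge]
    (5,6)@(11, 13): e=[58,10,22] → #
    (6,6)@(13, 13): e=[62,20,8] → #
    (7,6)@(15, 13): e=[66,30,-6] → ·
    (3,7)@(7, 15): e=[18,0,72] → #  [on edge]
    (7,7)@(15, 15): e=[34,40,16] → #
    (2,8)@(5, 17): e=[-18,0,108] → ·  [on edge]
    (1,9)@(3, 19): e=[-54,0,144] → ·  [on edge]
  covered (12 px):
    · · · · · · · · · · · ·
    · · · · · · · · · · · ·
    · · · · · · · · · · · ·
    · · · · · · · · · · · ·
    · · · · · · · · · · · ·
    · · · · · · · · · · · ·
    · · · · # # # · · · · ·
    · · · # # # # # # · · ·
    · · · · · · · # # # · ·
    · · · · · · · · · · · ·
T4:
  2·area = 26  (B↔C swapped to make it positive)
  edge (2, 14)→(12, 18): d=(10,4) right/bottom  bias=-1
  edge (12, 18)→(8, 19): d=(-4,1) right/bottom  bias=-1
  edge (8, 19)→(2, 14): d=(-6,-5) top-left  bias=+0
    (3,8)@(7, 17): e=[10,9,7] → #
    (4,8)@(9, 17): e=[2,7,17] → #
    (5,8)@(11, 17): e=[-6,5,27] → ·
    (3,9)@(7, 19): e=[30,1,-5] → ·
    (4,9)@(9, 19): e=[22,-1,5] → ·
  covered (2 px):
    · · · · · · · · · · · ·
    · · · · · · · · · · · ·
    · · · · · · · · · · · ·
    · · · · · · · · · · · ·
    · · · · · · · · · · · ·
    · · · · · · · · · · · ·
    · · · · · · · · · · · ·
    · · · · · · · · · · · ·
    · · · # # · · · · · · ·
    · · · · · · · · · · · ·

Final: [8,36,68]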